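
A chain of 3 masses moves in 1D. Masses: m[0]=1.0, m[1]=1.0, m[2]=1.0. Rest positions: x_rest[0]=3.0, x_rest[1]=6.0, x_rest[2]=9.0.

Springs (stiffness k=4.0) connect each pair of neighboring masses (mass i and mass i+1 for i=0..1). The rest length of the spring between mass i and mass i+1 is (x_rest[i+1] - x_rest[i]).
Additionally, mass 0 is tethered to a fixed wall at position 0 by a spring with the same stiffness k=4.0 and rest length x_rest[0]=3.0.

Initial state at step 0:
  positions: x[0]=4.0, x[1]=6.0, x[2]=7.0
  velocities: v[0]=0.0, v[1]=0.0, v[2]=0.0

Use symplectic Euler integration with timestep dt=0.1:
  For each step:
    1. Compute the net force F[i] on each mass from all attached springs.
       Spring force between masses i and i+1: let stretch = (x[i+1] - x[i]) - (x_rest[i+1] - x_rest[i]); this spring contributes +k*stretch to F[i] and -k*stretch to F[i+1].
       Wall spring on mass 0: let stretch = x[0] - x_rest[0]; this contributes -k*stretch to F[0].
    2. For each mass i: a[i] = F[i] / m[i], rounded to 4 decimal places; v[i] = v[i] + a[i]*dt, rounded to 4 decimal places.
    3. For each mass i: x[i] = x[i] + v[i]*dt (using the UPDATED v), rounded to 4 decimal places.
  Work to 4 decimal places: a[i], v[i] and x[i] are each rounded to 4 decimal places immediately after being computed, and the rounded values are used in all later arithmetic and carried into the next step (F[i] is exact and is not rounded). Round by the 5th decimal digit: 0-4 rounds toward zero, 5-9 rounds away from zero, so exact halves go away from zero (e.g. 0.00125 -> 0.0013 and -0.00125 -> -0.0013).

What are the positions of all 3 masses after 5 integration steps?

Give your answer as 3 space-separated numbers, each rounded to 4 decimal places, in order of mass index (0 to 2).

Step 0: x=[4.0000 6.0000 7.0000] v=[0.0000 0.0000 0.0000]
Step 1: x=[3.9200 5.9600 7.0800] v=[-0.8000 -0.4000 0.8000]
Step 2: x=[3.7648 5.8832 7.2352] v=[-1.5520 -0.7680 1.5520]
Step 3: x=[3.5437 5.7757 7.4563] v=[-2.2106 -1.0746 2.2112]
Step 4: x=[3.2702 5.6462 7.7302] v=[-2.7353 -1.2952 2.7390]
Step 5: x=[2.9609 5.5050 8.0407] v=[-3.0930 -1.4120 3.1054]

Answer: 2.9609 5.5050 8.0407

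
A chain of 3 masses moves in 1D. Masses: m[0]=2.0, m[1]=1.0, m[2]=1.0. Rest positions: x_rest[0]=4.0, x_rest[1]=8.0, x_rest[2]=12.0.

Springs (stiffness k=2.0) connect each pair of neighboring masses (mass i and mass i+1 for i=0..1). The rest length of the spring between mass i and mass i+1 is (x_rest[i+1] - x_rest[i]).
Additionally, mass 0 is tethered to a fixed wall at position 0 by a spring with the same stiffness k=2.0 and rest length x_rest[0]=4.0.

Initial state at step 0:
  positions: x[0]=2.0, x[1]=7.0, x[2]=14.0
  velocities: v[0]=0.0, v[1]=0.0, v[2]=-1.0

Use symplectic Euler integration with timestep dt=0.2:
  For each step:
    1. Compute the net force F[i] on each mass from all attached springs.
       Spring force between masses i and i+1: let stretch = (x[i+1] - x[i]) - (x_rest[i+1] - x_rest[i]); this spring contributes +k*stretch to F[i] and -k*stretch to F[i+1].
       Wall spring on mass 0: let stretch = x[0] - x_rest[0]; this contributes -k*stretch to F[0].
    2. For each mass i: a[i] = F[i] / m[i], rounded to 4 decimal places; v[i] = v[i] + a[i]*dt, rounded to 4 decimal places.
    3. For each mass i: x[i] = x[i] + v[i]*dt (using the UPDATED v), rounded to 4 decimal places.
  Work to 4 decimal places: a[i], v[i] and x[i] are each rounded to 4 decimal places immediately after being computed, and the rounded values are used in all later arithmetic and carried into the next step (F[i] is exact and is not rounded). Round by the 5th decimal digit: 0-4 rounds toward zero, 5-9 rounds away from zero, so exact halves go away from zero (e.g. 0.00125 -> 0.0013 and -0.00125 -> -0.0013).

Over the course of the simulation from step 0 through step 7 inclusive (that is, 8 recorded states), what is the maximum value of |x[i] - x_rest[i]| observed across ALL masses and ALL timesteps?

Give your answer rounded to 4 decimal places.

Step 0: x=[2.0000 7.0000 14.0000] v=[0.0000 0.0000 -1.0000]
Step 1: x=[2.1200 7.1600 13.5600] v=[0.6000 0.8000 -2.2000]
Step 2: x=[2.3568 7.4288 12.9280] v=[1.1840 1.3440 -3.1600]
Step 3: x=[2.7022 7.7318 12.1761] v=[1.7270 1.5149 -3.7597]
Step 4: x=[3.1407 7.9880 11.3886] v=[2.1925 1.2808 -3.9374]
Step 5: x=[3.6475 8.1284 10.6491] v=[2.5338 0.7021 -3.6976]
Step 6: x=[4.1876 8.1120 10.0279] v=[2.7005 -0.0820 -3.1059]
Step 7: x=[4.7172 7.9349 9.5734] v=[2.6479 -0.8854 -2.2723]
Max displacement = 2.4266

Answer: 2.4266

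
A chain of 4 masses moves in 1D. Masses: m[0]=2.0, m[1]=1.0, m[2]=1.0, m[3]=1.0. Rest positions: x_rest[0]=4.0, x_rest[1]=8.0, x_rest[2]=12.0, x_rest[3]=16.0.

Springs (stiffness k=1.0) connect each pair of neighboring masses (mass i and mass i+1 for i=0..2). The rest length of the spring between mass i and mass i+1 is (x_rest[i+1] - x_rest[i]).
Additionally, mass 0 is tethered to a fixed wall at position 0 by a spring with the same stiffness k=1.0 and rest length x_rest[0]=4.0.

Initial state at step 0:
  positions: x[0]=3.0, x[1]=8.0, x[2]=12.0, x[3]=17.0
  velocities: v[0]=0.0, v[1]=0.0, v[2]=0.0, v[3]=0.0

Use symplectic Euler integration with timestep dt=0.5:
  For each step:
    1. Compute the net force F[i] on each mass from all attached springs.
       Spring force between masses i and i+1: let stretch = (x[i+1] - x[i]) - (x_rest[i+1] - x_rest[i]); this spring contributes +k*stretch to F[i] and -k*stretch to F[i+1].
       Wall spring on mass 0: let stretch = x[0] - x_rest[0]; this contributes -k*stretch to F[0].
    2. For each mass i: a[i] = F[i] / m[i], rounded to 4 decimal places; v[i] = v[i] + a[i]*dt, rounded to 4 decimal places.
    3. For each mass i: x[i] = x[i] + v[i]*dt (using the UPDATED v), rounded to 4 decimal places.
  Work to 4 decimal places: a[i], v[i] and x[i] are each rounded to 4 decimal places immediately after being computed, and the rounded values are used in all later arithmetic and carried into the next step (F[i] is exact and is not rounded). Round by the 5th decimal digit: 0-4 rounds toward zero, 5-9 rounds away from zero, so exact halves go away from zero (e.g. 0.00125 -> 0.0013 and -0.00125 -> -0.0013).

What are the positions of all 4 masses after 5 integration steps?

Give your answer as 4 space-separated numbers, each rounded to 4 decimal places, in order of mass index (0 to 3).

Answer: 4.6715 8.5151 11.6109 15.6372

Derivation:
Step 0: x=[3.0000 8.0000 12.0000 17.0000] v=[0.0000 0.0000 0.0000 0.0000]
Step 1: x=[3.2500 7.7500 12.2500 16.7500] v=[0.5000 -0.5000 0.5000 -0.5000]
Step 2: x=[3.6563 7.5000 12.5000 16.3750] v=[0.8125 -0.5000 0.5000 -0.7500]
Step 3: x=[4.0860 7.5391 12.4688 16.0313] v=[0.8594 0.0782 -0.0625 -0.6875]
Step 4: x=[4.4366 7.9474 12.0958 15.7969] v=[0.7012 0.8165 -0.7461 -0.4688]
Step 5: x=[4.6715 8.5151 11.6109 15.6372] v=[0.4698 1.1353 -0.9698 -0.3194]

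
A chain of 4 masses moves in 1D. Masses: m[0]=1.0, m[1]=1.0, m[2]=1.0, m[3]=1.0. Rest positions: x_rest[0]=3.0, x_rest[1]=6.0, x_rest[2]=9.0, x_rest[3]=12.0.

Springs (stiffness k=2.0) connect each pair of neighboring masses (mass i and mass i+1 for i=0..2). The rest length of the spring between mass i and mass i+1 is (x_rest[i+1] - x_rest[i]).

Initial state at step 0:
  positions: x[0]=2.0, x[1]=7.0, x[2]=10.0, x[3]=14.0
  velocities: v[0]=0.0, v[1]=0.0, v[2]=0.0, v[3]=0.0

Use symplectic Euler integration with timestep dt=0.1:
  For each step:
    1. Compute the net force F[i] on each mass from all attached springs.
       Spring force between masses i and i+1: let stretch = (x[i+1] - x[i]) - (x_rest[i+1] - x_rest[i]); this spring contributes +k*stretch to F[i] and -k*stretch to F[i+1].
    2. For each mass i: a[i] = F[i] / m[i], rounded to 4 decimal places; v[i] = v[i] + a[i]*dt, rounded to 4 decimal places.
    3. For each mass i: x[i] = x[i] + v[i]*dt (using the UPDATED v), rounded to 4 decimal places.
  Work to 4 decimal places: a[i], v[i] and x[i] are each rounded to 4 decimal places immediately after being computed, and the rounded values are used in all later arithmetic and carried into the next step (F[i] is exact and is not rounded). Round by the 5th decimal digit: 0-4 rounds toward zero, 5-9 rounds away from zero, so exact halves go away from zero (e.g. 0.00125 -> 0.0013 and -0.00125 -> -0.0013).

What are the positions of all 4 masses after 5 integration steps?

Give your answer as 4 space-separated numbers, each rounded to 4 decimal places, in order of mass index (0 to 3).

Answer: 2.5464 6.4929 10.2342 13.7265

Derivation:
Step 0: x=[2.0000 7.0000 10.0000 14.0000] v=[0.0000 0.0000 0.0000 0.0000]
Step 1: x=[2.0400 6.9600 10.0200 13.9800] v=[0.4000 -0.4000 0.2000 -0.2000]
Step 2: x=[2.1184 6.8828 10.0580 13.9408] v=[0.7840 -0.7720 0.3800 -0.3920]
Step 3: x=[2.2321 6.7738 10.1102 13.8839] v=[1.1369 -1.0898 0.5215 -0.5686]
Step 4: x=[2.3766 6.6407 10.1711 13.8116] v=[1.4452 -1.3309 0.6090 -0.7233]
Step 5: x=[2.5464 6.4929 10.2342 13.7265] v=[1.6980 -1.4776 0.6310 -0.8514]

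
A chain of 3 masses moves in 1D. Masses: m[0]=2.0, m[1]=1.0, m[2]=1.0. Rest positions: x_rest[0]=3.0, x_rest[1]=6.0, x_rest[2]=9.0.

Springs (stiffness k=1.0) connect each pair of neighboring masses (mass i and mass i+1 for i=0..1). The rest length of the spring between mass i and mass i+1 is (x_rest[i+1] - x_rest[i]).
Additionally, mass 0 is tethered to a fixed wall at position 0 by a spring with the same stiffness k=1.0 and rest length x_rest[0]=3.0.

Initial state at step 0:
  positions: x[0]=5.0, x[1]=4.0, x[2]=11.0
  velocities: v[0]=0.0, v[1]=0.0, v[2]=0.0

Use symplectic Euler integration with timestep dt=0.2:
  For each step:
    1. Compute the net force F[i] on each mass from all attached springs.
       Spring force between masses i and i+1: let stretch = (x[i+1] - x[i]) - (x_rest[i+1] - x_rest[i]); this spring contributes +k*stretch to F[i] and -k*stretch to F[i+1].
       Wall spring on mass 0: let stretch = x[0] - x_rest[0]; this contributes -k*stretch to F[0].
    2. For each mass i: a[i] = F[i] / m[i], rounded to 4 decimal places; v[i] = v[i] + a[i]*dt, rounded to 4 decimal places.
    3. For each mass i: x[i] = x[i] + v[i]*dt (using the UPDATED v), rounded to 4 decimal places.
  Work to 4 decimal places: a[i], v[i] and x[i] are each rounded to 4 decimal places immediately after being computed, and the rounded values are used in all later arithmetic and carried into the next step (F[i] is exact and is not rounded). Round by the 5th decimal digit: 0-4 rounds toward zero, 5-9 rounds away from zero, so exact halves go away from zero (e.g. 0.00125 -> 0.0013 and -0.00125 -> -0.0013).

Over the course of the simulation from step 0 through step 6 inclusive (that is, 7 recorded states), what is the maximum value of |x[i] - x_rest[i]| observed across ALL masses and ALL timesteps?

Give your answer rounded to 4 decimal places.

Step 0: x=[5.0000 4.0000 11.0000] v=[0.0000 0.0000 0.0000]
Step 1: x=[4.8800 4.3200 10.8400] v=[-0.6000 1.6000 -0.8000]
Step 2: x=[4.6512 4.9232 10.5392] v=[-1.1440 3.0160 -1.5040]
Step 3: x=[4.3348 5.7402 10.1338] v=[-1.5819 4.0848 -2.0272]
Step 4: x=[3.9598 6.6767 9.6726] v=[-1.8748 4.6824 -2.3059]
Step 5: x=[3.5600 7.6243 9.2116] v=[-1.9991 4.7382 -2.3051]
Step 6: x=[3.1703 8.4729 8.8071] v=[-1.9487 4.2428 -2.0226]
Max displacement = 2.4729

Answer: 2.4729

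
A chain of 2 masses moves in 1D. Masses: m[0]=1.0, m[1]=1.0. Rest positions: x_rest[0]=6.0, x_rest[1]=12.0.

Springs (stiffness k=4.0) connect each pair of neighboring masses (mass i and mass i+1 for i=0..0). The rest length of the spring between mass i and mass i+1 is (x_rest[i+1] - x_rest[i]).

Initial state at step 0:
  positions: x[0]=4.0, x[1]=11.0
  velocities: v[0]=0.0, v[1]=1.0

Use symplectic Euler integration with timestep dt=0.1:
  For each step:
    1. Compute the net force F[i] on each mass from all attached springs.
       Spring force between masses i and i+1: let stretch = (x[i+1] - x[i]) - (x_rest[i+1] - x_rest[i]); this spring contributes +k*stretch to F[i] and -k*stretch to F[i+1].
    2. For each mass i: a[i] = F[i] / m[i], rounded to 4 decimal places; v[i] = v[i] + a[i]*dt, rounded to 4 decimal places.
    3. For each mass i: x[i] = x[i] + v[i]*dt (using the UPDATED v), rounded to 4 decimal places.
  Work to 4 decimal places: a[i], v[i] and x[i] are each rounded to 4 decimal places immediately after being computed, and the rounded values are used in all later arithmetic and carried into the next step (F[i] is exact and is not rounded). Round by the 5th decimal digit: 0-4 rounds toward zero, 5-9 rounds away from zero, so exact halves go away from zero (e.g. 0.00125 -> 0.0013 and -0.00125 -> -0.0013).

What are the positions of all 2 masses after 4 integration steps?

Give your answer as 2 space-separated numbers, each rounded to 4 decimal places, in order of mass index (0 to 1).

Answer: 4.3919 11.0082

Derivation:
Step 0: x=[4.0000 11.0000] v=[0.0000 1.0000]
Step 1: x=[4.0400 11.0600] v=[0.4000 0.6000]
Step 2: x=[4.1208 11.0792] v=[0.8080 0.1920]
Step 3: x=[4.2399 11.0601] v=[1.1914 -0.1914]
Step 4: x=[4.3919 11.0082] v=[1.5195 -0.5195]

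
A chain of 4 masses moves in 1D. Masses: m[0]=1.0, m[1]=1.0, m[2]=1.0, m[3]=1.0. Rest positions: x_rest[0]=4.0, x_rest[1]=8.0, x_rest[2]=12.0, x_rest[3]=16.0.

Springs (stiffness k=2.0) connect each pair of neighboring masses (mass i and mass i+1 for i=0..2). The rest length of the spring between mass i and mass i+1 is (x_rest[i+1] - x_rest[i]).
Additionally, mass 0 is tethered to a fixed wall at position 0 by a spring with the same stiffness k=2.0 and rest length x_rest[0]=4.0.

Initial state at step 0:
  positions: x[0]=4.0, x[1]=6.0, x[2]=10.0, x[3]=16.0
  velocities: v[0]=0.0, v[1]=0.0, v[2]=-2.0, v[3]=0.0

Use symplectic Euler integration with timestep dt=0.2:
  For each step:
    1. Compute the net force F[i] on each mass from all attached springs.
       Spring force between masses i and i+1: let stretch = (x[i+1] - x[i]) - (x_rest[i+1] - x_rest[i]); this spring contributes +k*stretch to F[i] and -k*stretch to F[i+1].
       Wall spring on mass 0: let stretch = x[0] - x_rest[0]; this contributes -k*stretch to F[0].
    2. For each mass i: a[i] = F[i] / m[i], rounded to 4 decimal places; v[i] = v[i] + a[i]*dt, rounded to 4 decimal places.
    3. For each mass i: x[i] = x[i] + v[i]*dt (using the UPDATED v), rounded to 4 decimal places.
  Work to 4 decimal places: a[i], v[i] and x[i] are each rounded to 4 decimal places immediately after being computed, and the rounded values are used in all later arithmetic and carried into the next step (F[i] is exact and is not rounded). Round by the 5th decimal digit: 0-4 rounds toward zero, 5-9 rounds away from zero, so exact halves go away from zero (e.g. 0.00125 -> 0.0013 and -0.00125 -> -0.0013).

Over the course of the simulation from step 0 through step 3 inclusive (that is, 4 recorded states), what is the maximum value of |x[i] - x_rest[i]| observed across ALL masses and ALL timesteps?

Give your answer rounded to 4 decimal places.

Answer: 2.2816

Derivation:
Step 0: x=[4.0000 6.0000 10.0000 16.0000] v=[0.0000 0.0000 -2.0000 0.0000]
Step 1: x=[3.8400 6.1600 9.7600 15.8400] v=[-0.8000 0.8000 -1.2000 -0.8000]
Step 2: x=[3.5584 6.4224 9.7184 15.5136] v=[-1.4080 1.3120 -0.2080 -1.6320]
Step 3: x=[3.2212 6.7194 9.8767 15.0436] v=[-1.6858 1.4848 0.7917 -2.3501]
Max displacement = 2.2816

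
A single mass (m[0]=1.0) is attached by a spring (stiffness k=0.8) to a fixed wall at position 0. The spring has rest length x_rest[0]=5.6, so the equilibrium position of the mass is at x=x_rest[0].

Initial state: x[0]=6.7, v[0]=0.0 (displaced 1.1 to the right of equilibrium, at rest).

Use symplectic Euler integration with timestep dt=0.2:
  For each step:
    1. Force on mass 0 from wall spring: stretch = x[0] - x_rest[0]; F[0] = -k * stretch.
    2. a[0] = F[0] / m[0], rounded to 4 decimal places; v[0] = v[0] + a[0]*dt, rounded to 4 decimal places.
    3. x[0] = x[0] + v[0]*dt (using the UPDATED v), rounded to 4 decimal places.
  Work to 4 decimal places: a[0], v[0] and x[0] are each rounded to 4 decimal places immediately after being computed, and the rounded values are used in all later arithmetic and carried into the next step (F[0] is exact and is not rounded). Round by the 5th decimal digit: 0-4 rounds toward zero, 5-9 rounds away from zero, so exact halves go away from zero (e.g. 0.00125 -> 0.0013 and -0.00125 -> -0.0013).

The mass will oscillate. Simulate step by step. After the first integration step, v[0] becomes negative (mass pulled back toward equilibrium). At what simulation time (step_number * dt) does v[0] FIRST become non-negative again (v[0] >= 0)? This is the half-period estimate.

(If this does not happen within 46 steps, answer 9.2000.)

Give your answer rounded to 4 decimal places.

Step 0: x=[6.7000] v=[0.0000]
Step 1: x=[6.6648] v=[-0.1760]
Step 2: x=[6.5955] v=[-0.3464]
Step 3: x=[6.4944] v=[-0.5057]
Step 4: x=[6.3646] v=[-0.6488]
Step 5: x=[6.2104] v=[-0.7711]
Step 6: x=[6.0366] v=[-0.8688]
Step 7: x=[5.8489] v=[-0.9387]
Step 8: x=[5.6532] v=[-0.9785]
Step 9: x=[5.4558] v=[-0.9870]
Step 10: x=[5.2630] v=[-0.9639]
Step 11: x=[5.0810] v=[-0.9100]
Step 12: x=[4.9156] v=[-0.8270]
Step 13: x=[4.7721] v=[-0.7175]
Step 14: x=[4.6551] v=[-0.5850]
Step 15: x=[4.5683] v=[-0.4338]
Step 16: x=[4.5146] v=[-0.2687]
Step 17: x=[4.4956] v=[-0.0950]
Step 18: x=[4.5119] v=[0.0817]
First v>=0 after going negative at step 18, time=3.6000

Answer: 3.6000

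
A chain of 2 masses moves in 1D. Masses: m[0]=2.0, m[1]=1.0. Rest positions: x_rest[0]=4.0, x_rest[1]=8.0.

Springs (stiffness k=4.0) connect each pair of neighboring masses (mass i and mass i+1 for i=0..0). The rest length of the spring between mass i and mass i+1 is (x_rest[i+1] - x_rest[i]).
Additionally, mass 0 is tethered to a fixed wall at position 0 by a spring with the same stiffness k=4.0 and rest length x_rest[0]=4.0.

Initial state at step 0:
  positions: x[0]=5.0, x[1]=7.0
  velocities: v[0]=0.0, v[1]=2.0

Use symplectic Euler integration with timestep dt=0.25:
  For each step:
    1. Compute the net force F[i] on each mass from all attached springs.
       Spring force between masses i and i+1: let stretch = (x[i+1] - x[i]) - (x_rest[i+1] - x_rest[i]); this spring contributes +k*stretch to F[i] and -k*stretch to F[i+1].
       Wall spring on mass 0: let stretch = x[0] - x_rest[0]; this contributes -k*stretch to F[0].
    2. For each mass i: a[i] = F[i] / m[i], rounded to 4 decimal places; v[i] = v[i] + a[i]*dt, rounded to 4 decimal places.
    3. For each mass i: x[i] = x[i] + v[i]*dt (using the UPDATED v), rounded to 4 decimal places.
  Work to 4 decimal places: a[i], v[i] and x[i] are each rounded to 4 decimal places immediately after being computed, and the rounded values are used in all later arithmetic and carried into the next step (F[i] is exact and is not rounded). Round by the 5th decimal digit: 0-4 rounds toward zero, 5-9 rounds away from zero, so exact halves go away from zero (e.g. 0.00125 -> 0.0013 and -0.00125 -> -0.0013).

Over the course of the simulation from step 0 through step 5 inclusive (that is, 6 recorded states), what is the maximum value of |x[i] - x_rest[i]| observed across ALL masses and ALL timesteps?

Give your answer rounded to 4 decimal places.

Answer: 2.3467

Derivation:
Step 0: x=[5.0000 7.0000] v=[0.0000 2.0000]
Step 1: x=[4.6250 8.0000] v=[-1.5000 4.0000]
Step 2: x=[4.0938 9.1563] v=[-2.1250 4.6250]
Step 3: x=[3.6836 10.0469] v=[-1.6407 3.5625]
Step 4: x=[3.6084 10.3467] v=[-0.3009 1.1992]
Step 5: x=[3.9244 9.9619] v=[1.2641 -1.5391]
Max displacement = 2.3467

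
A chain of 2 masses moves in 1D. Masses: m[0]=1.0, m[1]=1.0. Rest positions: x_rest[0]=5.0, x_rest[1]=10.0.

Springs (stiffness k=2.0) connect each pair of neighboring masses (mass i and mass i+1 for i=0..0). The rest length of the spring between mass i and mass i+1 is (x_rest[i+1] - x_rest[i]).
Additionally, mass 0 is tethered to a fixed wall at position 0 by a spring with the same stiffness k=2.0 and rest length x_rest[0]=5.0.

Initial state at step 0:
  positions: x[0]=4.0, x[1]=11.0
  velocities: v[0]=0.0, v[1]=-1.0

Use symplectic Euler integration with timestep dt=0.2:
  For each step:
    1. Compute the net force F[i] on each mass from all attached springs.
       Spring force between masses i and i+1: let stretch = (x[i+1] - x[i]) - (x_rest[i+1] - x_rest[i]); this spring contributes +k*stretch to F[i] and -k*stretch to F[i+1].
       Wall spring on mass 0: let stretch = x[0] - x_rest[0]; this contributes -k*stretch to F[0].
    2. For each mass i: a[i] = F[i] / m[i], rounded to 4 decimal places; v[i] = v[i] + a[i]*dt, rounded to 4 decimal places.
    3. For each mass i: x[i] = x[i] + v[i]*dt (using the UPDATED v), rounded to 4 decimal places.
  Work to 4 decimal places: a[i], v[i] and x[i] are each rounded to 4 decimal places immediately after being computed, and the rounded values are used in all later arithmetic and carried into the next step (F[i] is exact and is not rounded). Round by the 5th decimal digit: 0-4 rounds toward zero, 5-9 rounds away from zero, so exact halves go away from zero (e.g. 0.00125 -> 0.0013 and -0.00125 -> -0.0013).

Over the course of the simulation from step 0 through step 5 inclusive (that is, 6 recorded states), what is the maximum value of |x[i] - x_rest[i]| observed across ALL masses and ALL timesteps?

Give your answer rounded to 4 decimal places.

Answer: 1.1839

Derivation:
Step 0: x=[4.0000 11.0000] v=[0.0000 -1.0000]
Step 1: x=[4.2400 10.6400] v=[1.2000 -1.8000]
Step 2: x=[4.6528 10.1680] v=[2.0640 -2.3600]
Step 3: x=[5.1346 9.6548] v=[2.4090 -2.5661]
Step 4: x=[5.5672 9.1800] v=[2.1632 -2.3742]
Step 5: x=[5.8435 8.8161] v=[1.3814 -1.8193]
Max displacement = 1.1839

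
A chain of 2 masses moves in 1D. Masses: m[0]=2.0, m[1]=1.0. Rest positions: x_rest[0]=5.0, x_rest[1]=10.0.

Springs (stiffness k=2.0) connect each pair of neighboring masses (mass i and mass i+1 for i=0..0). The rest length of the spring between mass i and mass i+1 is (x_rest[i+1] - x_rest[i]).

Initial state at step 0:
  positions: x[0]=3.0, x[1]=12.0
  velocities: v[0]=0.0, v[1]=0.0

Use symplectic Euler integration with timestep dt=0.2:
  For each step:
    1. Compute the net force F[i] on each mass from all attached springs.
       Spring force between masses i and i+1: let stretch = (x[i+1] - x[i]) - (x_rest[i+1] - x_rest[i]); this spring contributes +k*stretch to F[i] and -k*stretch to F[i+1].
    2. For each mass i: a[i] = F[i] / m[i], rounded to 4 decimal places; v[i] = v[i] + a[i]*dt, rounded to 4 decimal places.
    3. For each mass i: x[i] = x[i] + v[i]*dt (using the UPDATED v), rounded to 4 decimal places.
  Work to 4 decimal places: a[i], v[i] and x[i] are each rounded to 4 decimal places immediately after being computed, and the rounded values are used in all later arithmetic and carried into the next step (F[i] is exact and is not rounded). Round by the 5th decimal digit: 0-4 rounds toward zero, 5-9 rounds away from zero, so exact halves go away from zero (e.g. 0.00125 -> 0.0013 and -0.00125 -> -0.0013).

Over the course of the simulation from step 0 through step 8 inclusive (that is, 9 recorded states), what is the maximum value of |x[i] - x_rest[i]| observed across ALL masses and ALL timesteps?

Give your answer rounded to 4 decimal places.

Step 0: x=[3.0000 12.0000] v=[0.0000 0.0000]
Step 1: x=[3.1600 11.6800] v=[0.8000 -1.6000]
Step 2: x=[3.4608 11.0784] v=[1.5040 -3.0080]
Step 3: x=[3.8663 10.2674] v=[2.0275 -4.0550]
Step 4: x=[4.3278 9.3443] v=[2.3077 -4.6154]
Step 5: x=[4.7900 8.4199] v=[2.3110 -4.6220]
Step 6: x=[5.1974 7.6051] v=[2.0370 -4.0740]
Step 7: x=[5.5011 6.9977] v=[1.5185 -3.0371]
Step 8: x=[5.6647 6.6706] v=[0.8178 -1.6357]
Max displacement = 3.3294

Answer: 3.3294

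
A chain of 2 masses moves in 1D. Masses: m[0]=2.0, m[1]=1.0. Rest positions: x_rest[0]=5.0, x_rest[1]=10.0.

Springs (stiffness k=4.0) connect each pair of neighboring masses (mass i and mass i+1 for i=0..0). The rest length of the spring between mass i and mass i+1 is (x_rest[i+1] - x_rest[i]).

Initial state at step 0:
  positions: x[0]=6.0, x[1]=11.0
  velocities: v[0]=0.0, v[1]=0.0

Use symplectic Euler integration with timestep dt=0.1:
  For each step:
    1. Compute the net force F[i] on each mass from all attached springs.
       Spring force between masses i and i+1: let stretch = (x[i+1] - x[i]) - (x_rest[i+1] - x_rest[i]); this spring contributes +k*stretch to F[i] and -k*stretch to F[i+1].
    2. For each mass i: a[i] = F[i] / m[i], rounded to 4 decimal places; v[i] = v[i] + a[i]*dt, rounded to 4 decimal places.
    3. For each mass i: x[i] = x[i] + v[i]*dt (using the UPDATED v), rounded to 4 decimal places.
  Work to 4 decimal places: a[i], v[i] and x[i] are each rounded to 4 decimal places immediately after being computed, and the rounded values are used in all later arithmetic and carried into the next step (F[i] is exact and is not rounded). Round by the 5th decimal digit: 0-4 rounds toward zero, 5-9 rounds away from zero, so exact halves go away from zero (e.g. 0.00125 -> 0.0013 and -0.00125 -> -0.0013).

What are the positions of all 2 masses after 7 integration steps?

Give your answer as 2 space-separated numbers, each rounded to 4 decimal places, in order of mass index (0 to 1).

Step 0: x=[6.0000 11.0000] v=[0.0000 0.0000]
Step 1: x=[6.0000 11.0000] v=[0.0000 0.0000]
Step 2: x=[6.0000 11.0000] v=[0.0000 0.0000]
Step 3: x=[6.0000 11.0000] v=[0.0000 0.0000]
Step 4: x=[6.0000 11.0000] v=[0.0000 0.0000]
Step 5: x=[6.0000 11.0000] v=[0.0000 0.0000]
Step 6: x=[6.0000 11.0000] v=[0.0000 0.0000]
Step 7: x=[6.0000 11.0000] v=[0.0000 0.0000]

Answer: 6.0000 11.0000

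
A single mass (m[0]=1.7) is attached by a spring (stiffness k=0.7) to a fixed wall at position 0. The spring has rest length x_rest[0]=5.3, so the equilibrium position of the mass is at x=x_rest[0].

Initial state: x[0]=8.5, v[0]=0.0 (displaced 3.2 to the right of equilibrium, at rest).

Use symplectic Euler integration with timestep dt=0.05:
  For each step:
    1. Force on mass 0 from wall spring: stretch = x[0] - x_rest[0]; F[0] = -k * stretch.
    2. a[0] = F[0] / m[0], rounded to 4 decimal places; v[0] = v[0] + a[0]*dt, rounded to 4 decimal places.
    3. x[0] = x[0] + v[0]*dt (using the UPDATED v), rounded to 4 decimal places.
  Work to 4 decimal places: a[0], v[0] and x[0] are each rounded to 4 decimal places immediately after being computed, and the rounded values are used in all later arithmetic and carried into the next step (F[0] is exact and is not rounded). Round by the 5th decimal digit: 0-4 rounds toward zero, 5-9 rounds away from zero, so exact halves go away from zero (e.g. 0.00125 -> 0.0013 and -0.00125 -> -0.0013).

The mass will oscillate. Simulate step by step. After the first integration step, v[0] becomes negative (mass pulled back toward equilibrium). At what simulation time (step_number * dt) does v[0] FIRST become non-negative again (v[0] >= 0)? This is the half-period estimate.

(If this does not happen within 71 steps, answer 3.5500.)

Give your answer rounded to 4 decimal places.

Answer: 3.5500

Derivation:
Step 0: x=[8.5000] v=[0.0000]
Step 1: x=[8.4967] v=[-0.0659]
Step 2: x=[8.4901] v=[-0.1317]
Step 3: x=[8.4802] v=[-0.1974]
Step 4: x=[8.4671] v=[-0.2629]
Step 5: x=[8.4507] v=[-0.3281]
Step 6: x=[8.4311] v=[-0.3930]
Step 7: x=[8.4082] v=[-0.4575]
Step 8: x=[8.3821] v=[-0.5215]
Step 9: x=[8.3529] v=[-0.5850]
Step 10: x=[8.3205] v=[-0.6479]
Step 11: x=[8.2850] v=[-0.7101]
Step 12: x=[8.2464] v=[-0.7716]
Step 13: x=[8.2048] v=[-0.8323]
Step 14: x=[8.1602] v=[-0.8921]
Step 15: x=[8.1127] v=[-0.9510]
Step 16: x=[8.0623] v=[-1.0089]
Step 17: x=[8.0090] v=[-1.0658]
Step 18: x=[7.9529] v=[-1.1216]
Step 19: x=[7.8941] v=[-1.1762]
Step 20: x=[7.8326] v=[-1.2296]
Step 21: x=[7.7685] v=[-1.2817]
Step 22: x=[7.7019] v=[-1.3325]
Step 23: x=[7.6328] v=[-1.3820]
Step 24: x=[7.5613] v=[-1.4300]
Step 25: x=[7.4875] v=[-1.4766]
Step 26: x=[7.4114] v=[-1.5216]
Step 27: x=[7.3331] v=[-1.5651]
Step 28: x=[7.2528] v=[-1.6070]
Step 29: x=[7.1704] v=[-1.6472]
Step 30: x=[7.0861] v=[-1.6857]
Step 31: x=[7.0000] v=[-1.7225]
Step 32: x=[6.9121] v=[-1.7575]
Step 33: x=[6.8226] v=[-1.7907]
Step 34: x=[6.7315] v=[-1.8221]
Step 35: x=[6.6389] v=[-1.8516]
Step 36: x=[6.5449] v=[-1.8792]
Step 37: x=[6.4497] v=[-1.9048]
Step 38: x=[6.3533] v=[-1.9285]
Step 39: x=[6.2558] v=[-1.9502]
Step 40: x=[6.1573] v=[-1.9699]
Step 41: x=[6.0579] v=[-1.9876]
Step 42: x=[5.9577] v=[-2.0032]
Step 43: x=[5.8569] v=[-2.0167]
Step 44: x=[5.7555] v=[-2.0282]
Step 45: x=[5.6536] v=[-2.0376]
Step 46: x=[5.5514] v=[-2.0449]
Step 47: x=[5.4489] v=[-2.0501]
Step 48: x=[5.3462] v=[-2.0532]
Step 49: x=[5.2435] v=[-2.0542]
Step 50: x=[5.1409] v=[-2.0530]
Step 51: x=[5.0384] v=[-2.0497]
Step 52: x=[4.9362] v=[-2.0443]
Step 53: x=[4.8344] v=[-2.0368]
Step 54: x=[4.7330] v=[-2.0272]
Step 55: x=[4.6322] v=[-2.0155]
Step 56: x=[4.5321] v=[-2.0018]
Step 57: x=[4.4328] v=[-1.9860]
Step 58: x=[4.3344] v=[-1.9681]
Step 59: x=[4.2370] v=[-1.9482]
Step 60: x=[4.1407] v=[-1.9263]
Step 61: x=[4.0456] v=[-1.9024]
Step 62: x=[3.9518] v=[-1.8766]
Step 63: x=[3.8594] v=[-1.8488]
Step 64: x=[3.7684] v=[-1.8191]
Step 65: x=[3.6790] v=[-1.7876]
Step 66: x=[3.5913] v=[-1.7542]
Step 67: x=[3.5054] v=[-1.7190]
Step 68: x=[3.4213] v=[-1.6821]
Step 69: x=[3.3391] v=[-1.6434]
Step 70: x=[3.2590] v=[-1.6030]
Step 71: x=[3.1810] v=[-1.5610]
v[0] did not become non-negative within 71 steps; using fallback time=3.5500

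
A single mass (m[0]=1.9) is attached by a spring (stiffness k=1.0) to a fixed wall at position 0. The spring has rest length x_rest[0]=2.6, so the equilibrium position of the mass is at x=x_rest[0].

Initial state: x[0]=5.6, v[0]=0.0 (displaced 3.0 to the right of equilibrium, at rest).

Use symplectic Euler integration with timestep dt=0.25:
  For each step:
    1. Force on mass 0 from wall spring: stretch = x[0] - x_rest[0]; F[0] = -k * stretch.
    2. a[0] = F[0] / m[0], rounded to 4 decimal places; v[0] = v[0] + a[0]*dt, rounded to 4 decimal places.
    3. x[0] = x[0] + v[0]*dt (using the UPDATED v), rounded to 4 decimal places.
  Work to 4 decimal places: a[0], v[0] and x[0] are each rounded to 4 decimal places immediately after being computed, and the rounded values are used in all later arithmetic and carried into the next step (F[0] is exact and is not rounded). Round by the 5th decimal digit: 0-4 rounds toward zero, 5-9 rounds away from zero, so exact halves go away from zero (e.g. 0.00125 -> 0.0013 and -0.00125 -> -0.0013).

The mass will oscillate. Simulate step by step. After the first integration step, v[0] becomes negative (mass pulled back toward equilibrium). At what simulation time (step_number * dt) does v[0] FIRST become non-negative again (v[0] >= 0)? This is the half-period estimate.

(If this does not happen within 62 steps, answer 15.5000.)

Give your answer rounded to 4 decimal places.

Step 0: x=[5.6000] v=[0.0000]
Step 1: x=[5.5013] v=[-0.3947]
Step 2: x=[5.3072] v=[-0.7765]
Step 3: x=[5.0240] v=[-1.1327]
Step 4: x=[4.6611] v=[-1.4517]
Step 5: x=[4.2304] v=[-1.7229]
Step 6: x=[3.7461] v=[-1.9374]
Step 7: x=[3.2241] v=[-2.0882]
Step 8: x=[2.6815] v=[-2.1703]
Step 9: x=[2.1363] v=[-2.1810]
Step 10: x=[1.6063] v=[-2.1200]
Step 11: x=[1.1090] v=[-1.9893]
Step 12: x=[0.6607] v=[-1.7931]
Step 13: x=[0.2762] v=[-1.5379]
Step 14: x=[-0.0318] v=[-1.2321]
Step 15: x=[-0.2533] v=[-0.8858]
Step 16: x=[-0.3809] v=[-0.5104]
Step 17: x=[-0.4105] v=[-0.1182]
Step 18: x=[-0.3410] v=[0.2779]
First v>=0 after going negative at step 18, time=4.5000

Answer: 4.5000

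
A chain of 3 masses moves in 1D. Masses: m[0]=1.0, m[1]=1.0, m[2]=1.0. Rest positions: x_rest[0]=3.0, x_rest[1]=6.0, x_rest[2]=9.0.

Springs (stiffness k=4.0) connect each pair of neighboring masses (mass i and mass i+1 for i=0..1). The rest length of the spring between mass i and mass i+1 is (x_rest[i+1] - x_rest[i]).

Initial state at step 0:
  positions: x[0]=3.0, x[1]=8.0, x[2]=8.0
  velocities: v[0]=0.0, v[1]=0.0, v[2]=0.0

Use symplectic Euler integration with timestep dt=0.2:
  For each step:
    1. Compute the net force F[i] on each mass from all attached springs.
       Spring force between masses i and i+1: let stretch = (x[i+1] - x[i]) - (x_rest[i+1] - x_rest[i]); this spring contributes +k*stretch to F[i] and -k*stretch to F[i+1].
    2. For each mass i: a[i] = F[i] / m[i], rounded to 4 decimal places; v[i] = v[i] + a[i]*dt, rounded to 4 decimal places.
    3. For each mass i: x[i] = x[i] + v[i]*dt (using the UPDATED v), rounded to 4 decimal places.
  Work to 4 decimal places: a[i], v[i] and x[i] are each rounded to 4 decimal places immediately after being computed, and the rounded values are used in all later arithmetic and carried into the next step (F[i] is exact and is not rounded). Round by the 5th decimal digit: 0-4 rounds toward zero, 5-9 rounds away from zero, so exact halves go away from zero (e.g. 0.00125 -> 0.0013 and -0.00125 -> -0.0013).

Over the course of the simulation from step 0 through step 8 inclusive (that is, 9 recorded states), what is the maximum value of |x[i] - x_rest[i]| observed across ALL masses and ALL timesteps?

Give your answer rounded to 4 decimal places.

Answer: 2.0459

Derivation:
Step 0: x=[3.0000 8.0000 8.0000] v=[0.0000 0.0000 0.0000]
Step 1: x=[3.3200 7.2000 8.4800] v=[1.6000 -4.0000 2.4000]
Step 2: x=[3.7808 5.9840 9.2352] v=[2.3040 -6.0800 3.7760]
Step 3: x=[4.1141 4.9357 9.9502] v=[1.6666 -5.2416 3.5750]
Step 4: x=[4.0989 4.5582 10.3429] v=[-0.0761 -1.8873 1.9634]
Step 5: x=[3.6772 5.0328 10.2900] v=[-2.1087 2.3730 -0.2644]
Step 6: x=[2.9924 6.1317 9.8760] v=[-3.4242 5.4943 -2.0702]
Step 7: x=[2.3298 7.3274 9.3429] v=[-3.3128 5.9783 -2.6656]
Step 8: x=[1.9869 8.0459 8.9673] v=[-1.7147 3.5926 -1.8780]
Max displacement = 2.0459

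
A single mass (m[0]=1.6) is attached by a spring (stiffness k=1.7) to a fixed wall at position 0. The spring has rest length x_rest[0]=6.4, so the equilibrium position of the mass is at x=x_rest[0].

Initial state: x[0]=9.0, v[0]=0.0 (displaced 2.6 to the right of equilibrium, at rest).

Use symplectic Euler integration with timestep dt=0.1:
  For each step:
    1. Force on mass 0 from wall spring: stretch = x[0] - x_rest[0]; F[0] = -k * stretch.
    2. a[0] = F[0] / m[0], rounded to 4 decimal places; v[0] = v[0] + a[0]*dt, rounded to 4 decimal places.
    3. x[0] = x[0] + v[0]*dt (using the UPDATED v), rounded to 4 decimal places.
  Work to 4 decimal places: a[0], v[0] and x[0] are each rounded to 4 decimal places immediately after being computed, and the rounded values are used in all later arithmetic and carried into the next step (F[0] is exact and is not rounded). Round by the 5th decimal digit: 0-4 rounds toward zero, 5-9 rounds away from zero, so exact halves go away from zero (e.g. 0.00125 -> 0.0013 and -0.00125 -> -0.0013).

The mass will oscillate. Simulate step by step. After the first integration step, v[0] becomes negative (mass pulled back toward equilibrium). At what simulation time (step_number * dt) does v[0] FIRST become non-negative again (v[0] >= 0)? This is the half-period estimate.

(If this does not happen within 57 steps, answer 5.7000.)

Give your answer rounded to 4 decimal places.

Answer: 3.1000

Derivation:
Step 0: x=[9.0000] v=[0.0000]
Step 1: x=[8.9724] v=[-0.2763]
Step 2: x=[8.9174] v=[-0.5496]
Step 3: x=[8.8357] v=[-0.8171]
Step 4: x=[8.7281] v=[-1.0759]
Step 5: x=[8.5958] v=[-1.3233]
Step 6: x=[8.4401] v=[-1.5566]
Step 7: x=[8.2628] v=[-1.7734]
Step 8: x=[8.0657] v=[-1.9713]
Step 9: x=[7.8509] v=[-2.1483]
Step 10: x=[7.6207] v=[-2.3025]
Step 11: x=[7.3775] v=[-2.4322]
Step 12: x=[7.1239] v=[-2.5361]
Step 13: x=[6.8626] v=[-2.6130]
Step 14: x=[6.5964] v=[-2.6622]
Step 15: x=[6.3281] v=[-2.6831]
Step 16: x=[6.0606] v=[-2.6755]
Step 17: x=[5.7967] v=[-2.6394]
Step 18: x=[5.5392] v=[-2.5753]
Step 19: x=[5.2908] v=[-2.4838]
Step 20: x=[5.0542] v=[-2.3660]
Step 21: x=[4.8319] v=[-2.2230]
Step 22: x=[4.6263] v=[-2.0564]
Step 23: x=[4.4395] v=[-1.8679]
Step 24: x=[4.2735] v=[-1.6596]
Step 25: x=[4.1301] v=[-1.4337]
Step 26: x=[4.0109] v=[-1.1925]
Step 27: x=[3.9170] v=[-0.9387]
Step 28: x=[3.8495] v=[-0.6749]
Step 29: x=[3.8091] v=[-0.4039]
Step 30: x=[3.7962] v=[-0.1286]
Step 31: x=[3.8110] v=[0.1481]
First v>=0 after going negative at step 31, time=3.1000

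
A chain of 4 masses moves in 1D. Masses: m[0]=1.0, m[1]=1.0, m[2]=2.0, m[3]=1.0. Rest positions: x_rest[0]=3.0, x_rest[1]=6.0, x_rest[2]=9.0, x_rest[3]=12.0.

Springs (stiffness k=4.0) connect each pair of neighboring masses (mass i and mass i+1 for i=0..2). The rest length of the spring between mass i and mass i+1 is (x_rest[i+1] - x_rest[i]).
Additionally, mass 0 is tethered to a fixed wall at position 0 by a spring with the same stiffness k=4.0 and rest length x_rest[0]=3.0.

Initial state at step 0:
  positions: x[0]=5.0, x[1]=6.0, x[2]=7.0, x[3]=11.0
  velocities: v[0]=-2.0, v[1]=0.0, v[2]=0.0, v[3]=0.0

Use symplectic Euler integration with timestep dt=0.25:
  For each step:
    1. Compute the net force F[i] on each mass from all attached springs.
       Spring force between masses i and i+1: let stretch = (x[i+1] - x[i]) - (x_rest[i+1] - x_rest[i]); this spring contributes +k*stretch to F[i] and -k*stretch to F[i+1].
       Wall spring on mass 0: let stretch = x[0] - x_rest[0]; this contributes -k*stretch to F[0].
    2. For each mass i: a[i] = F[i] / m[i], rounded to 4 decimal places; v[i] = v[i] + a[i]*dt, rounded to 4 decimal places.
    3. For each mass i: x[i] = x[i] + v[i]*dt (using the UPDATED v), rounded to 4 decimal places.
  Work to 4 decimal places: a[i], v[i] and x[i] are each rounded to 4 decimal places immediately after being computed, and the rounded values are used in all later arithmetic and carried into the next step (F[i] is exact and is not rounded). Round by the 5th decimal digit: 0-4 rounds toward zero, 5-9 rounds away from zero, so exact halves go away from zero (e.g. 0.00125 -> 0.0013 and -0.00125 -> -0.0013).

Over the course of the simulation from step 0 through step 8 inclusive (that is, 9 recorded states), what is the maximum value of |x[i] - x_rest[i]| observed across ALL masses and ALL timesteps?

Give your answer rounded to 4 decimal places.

Step 0: x=[5.0000 6.0000 7.0000 11.0000] v=[-2.0000 0.0000 0.0000 0.0000]
Step 1: x=[3.5000 6.0000 7.3750 10.7500] v=[-6.0000 0.0000 1.5000 -1.0000]
Step 2: x=[1.7500 5.7188 8.0000 10.4063] v=[-7.0000 -1.1250 2.5000 -1.3750]
Step 3: x=[0.5547 5.0157 8.6407 10.2110] v=[-4.7812 -2.8126 2.5626 -0.7813]
Step 4: x=[0.3360 4.1036 9.0245 10.3731] v=[-0.8749 -3.6486 1.5353 0.6484]
Step 5: x=[0.9752 3.4798 8.9618 10.9481] v=[2.5567 -2.4953 -0.2509 2.2998]
Step 6: x=[1.9967 3.6003 8.4621 11.7765] v=[4.0861 0.4821 -1.9988 3.3135]
Step 7: x=[2.9200 4.5354 7.7690 12.5263] v=[3.6930 3.7403 -2.7725 2.9991]
Step 8: x=[3.5171 5.8750 7.2663 12.8368] v=[2.3884 5.3585 -2.0107 1.2418]
Max displacement = 2.6640

Answer: 2.6640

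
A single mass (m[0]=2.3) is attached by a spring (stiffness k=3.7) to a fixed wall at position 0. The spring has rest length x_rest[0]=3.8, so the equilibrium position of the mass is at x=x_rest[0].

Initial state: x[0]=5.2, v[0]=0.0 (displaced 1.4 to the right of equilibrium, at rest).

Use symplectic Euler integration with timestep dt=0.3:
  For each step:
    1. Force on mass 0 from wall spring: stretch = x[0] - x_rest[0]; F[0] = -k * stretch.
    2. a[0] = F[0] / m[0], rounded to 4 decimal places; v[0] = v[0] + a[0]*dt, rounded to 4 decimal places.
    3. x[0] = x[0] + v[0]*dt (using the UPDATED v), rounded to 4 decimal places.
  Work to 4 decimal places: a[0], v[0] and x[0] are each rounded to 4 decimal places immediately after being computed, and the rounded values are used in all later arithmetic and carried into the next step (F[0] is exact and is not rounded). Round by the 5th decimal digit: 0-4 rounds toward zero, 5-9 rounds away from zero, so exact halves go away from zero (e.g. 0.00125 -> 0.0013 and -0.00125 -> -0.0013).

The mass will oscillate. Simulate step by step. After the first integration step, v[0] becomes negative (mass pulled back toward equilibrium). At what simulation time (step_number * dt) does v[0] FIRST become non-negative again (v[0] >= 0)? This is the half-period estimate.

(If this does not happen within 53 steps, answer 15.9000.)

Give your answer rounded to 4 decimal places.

Answer: 2.7000

Derivation:
Step 0: x=[5.2000] v=[0.0000]
Step 1: x=[4.9973] v=[-0.6757]
Step 2: x=[4.6213] v=[-1.2535]
Step 3: x=[4.1263] v=[-1.6499]
Step 4: x=[3.5841] v=[-1.8074]
Step 5: x=[3.0731] v=[-1.7032]
Step 6: x=[2.6674] v=[-1.3524]
Step 7: x=[2.4257] v=[-0.8058]
Step 8: x=[2.3829] v=[-0.1426]
Step 9: x=[2.5453] v=[0.5413]
First v>=0 after going negative at step 9, time=2.7000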